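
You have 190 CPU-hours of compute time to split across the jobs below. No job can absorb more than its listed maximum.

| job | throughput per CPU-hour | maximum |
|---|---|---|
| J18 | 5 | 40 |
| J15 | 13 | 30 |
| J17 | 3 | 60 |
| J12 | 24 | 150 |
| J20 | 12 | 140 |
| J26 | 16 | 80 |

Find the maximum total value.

Highest throughput per CPU-hour first: J12 24 > J26 16 > J15 13 > J20 12 > J18 5 > J17 3.
Give J12 150 to hit its cap of 150 → 40 left.
J26: +40 (room for 80) → 40. Pool exhausted.
Total = 24×150 + 16×40 = 4240.

4240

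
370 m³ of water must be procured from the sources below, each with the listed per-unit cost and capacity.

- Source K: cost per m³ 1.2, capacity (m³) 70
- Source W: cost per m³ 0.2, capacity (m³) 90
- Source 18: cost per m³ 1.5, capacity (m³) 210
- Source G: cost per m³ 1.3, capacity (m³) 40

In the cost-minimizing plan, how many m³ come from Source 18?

170

Fill from the cheapest source first.
Source W (0.2): use full 90 — 280 m³ to go.
Source K (1.2): use full 70 — 210 m³ to go.
Take 40 from Source G at 1.3 — need 170 more.
Source 18 (1.5): take the remaining 170 — done.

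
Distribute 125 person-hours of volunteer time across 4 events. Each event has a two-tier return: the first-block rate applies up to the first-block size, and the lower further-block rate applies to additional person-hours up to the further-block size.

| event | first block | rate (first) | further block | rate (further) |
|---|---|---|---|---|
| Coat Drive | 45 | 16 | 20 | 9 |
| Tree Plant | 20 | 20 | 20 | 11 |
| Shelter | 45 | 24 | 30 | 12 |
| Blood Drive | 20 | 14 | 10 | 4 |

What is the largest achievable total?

Order all 8 blocks by rate: Shelter/first 24 > Tree Plant/first 20 > Coat Drive/first 16 > Blood Drive/first 14 > Shelter/second 12 > Tree Plant/second 11 > Coat Drive/second 9 > Blood Drive/second 4.
Fill Shelter first block (45 at 24) ; 80 left.
Tree Plant first at 20: fill all 20 ; 60 left.
Coat Drive first at 16: fill all 45 ; 15 left.
15 remain; put them into Blood Drive first at 14.
Total = 24×45 + 20×20 + 16×45 + 14×15 = 2410.

2410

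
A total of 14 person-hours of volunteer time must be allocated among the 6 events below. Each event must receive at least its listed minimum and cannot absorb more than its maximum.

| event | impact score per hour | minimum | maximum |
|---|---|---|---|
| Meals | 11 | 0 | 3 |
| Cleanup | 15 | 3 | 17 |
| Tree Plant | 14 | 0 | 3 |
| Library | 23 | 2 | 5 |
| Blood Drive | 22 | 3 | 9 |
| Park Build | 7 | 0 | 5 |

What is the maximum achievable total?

292

Meeting every minimum uses 0+3+0+2+3+0 = 8 person-hours, leaving 6.
Rank by impact score per hour: Library 23 > Blood Drive 22 > Cleanup 15 > Tree Plant 14 > Meals 11 > Park Build 7.
Library: +3 to 5 (cap) ; 3 left.
Only 3 left; Blood Drive takes them to reach 6.
Total = 15×3 + 23×5 + 22×6 = 292.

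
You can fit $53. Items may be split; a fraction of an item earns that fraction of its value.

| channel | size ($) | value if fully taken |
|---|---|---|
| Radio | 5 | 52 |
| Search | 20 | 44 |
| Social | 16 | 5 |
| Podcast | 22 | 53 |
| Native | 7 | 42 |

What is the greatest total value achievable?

188.8

Sort by value density: Radio 52/5≈10.4, Native 42/7≈6, Podcast 53/22≈2.41, Search 44/20≈2.2, Social 5/16≈0.312.
All 5 $ of Radio fit (value 52) — 48 remain.
Native: take in full, 7 $ for value 42 — 41 left.
Podcast: take in full, 22 $ for value 53 — 19 left.
Fill the last 19 $ with part of Search: 19/20 of it earns 41.8.
Total value = 188.8.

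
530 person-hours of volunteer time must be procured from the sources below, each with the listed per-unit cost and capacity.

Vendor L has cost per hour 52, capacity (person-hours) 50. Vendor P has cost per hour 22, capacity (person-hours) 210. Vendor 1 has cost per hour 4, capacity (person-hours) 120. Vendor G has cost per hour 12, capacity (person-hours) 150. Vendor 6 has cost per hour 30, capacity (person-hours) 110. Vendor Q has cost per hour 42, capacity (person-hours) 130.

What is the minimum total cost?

Use sources in increasing cost order.
Take 120 from Vendor 1 at 4 — need 410 more.
Take 150 from Vendor G at 12 — need 260 more.
Vendor P (22): use full 210 — 50 person-hours to go.
Vendor 6 at 30: take 50 of its 110 — requirement met.
Vendor Q, Vendor L: unused.
Cost = 120×4 + 150×12 + 210×22 + 50×30 = 8400.

8400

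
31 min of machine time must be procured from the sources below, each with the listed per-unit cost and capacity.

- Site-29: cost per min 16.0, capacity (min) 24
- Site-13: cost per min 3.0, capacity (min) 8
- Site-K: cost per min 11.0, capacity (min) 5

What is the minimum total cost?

Use sources in increasing cost order.
Site-13 at 3.0: take all 8 min — 23 still needed.
Site-K at 11.0: take all 5 min — 18 still needed.
Take 18 from Site-29 at 16.0 to finish.
Cost = 8×3.0 + 5×11.0 + 18×16.0 = 367.

367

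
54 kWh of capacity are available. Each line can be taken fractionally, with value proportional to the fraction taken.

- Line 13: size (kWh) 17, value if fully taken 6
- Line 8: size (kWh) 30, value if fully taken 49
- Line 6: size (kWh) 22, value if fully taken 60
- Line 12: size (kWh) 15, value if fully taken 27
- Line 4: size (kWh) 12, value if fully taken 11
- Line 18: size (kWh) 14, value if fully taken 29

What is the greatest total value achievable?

Rank by value-to-size ratio: Line 6 60/22≈2.73, Line 18 29/14≈2.07, Line 12 27/15≈1.8, Line 8 49/30≈1.63, Line 4 11/12≈0.917, Line 13 6/17≈0.353.
Take all of Line 6 (22 kWh, value 60) — 32 kWh left.
Line 18: take in full, 14 kWh for value 29 — 18 left.
Take all of Line 12 (15 kWh, value 27) — 3 kWh left.
3 kWh left: a 3/30 share of Line 8 gives 49×3/30 = 4.9.
Total value = 120.9.

120.9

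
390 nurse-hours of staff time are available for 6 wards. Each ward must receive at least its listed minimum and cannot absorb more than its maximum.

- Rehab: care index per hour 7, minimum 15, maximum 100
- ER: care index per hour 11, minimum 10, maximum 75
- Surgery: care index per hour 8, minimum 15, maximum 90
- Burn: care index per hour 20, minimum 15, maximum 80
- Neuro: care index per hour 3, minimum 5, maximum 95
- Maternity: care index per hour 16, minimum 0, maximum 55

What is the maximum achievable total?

Meeting every minimum uses 15+10+15+15+5+0 = 60 nurse-hours, leaving 330.
Highest care index per hour first: Burn 20 > Maternity 16 > ER 11 > Surgery 8 > Rehab 7 > Neuro 3.
Burn takes 65 more to reach its cap of 80 ; 265 left.
Give Maternity 55 more to hit its cap of 55 ; 210 left.
ER: +65 to 75 (cap) ; 145 left.
Surgery: +75 to 90 (cap) ; 70 left.
Only 70 left; Rehab takes them to reach 85.
Total = 7×85 + 11×75 + 8×90 + 20×80 + 3×5 + 16×55 = 4635.

4635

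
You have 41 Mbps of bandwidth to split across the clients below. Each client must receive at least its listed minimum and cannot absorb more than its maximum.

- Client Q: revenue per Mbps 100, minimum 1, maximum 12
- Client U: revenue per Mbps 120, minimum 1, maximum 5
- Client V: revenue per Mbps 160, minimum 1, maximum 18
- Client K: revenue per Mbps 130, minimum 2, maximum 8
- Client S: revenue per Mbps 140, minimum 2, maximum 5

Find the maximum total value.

5720

Meeting every minimum uses 1+1+1+2+2 = 7 Mbps, leaving 34.
Highest revenue per Mbps first: Client V 160 > Client S 140 > Client K 130 > Client U 120 > Client Q 100.
Client V takes 17 more to reach its cap of 18 — 17 left.
Give Client S 3 more to hit its cap of 5 — 14 left.
Client K: +6 to 8 (cap) — 8 left.
Give Client U 4 more to hit its cap of 5 — 4 left.
Client Q: +4 (room for 11) → 5. Pool exhausted.
Total = 100×5 + 120×5 + 160×18 + 130×8 + 140×5 = 5720.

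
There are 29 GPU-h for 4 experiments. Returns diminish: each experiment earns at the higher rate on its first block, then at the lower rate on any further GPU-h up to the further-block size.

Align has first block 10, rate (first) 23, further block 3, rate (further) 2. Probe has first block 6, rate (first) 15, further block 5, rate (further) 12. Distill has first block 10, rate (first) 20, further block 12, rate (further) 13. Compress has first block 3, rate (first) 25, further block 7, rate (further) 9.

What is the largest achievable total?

595

Rank every tier by rate: Compress/T1 25 > Align/T1 23 > Distill/T1 20 > Probe/T1 15 > Distill/T2 13 > Probe/T2 12 > Compress/T2 9 > Align/T2 2.
Compress T1 at 25: fill all 3 → 26 left.
Fill Align T1 block (10 at 23) → 16 left.
Distill/T1 (20): +10 → 6 left.
Probe/T1 (15): +6 → 0 left.
Total = 25×3 + 23×10 + 20×10 + 15×6 = 595.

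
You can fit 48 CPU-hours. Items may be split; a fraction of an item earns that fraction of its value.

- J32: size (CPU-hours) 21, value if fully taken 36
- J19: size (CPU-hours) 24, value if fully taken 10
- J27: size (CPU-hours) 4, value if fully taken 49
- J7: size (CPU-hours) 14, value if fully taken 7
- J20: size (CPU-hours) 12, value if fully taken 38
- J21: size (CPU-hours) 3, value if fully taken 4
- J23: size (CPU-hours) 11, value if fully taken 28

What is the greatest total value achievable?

Rank by value-to-size ratio: J27 49/4≈12.2, J20 38/12≈3.17, J23 28/11≈2.55, J32 36/21≈1.71, J21 4/3≈1.33, J7 7/14≈0.5, J19 10/24≈0.417.
Take all of J27 (4 CPU-hours, value 49) — 44 CPU-hours left.
All 12 CPU-hours of J20 fit (value 38) — 32 remain.
All 11 CPU-hours of J23 fit (value 28) — 21 remain.
J32: take in full, 21 CPU-hours for value 36 — 0 left.
Total value = 151.

151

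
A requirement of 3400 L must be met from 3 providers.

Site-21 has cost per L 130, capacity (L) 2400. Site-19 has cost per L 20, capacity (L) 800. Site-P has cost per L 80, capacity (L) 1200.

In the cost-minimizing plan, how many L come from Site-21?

1400

Fill from the cheapest provider first.
Site-19 at 20: take all 800 L → 2600 still needed.
Site-P (80): use full 1200 → 1400 L to go.
Take 1400 from Site-21 at 130 to finish.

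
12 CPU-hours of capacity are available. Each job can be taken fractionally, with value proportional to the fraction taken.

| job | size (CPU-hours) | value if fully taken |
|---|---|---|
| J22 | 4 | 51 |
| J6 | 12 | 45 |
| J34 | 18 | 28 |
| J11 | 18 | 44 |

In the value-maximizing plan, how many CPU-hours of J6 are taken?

8

Best value per unit of size first: J22 51/4≈12.8, J6 45/12≈3.75, J11 44/18≈2.44, J34 28/18≈1.56.
Take all of J22 (4 CPU-hours, value 51) ; 8 CPU-hours left.
8 CPU-hours left: a 8/12 share of J6 gives 45×8/12 = 30.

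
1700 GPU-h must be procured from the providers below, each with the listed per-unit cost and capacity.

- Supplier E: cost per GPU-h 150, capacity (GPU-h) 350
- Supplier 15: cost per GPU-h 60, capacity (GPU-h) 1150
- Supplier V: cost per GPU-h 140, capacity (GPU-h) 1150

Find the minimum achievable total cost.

Cheapest first:
Supplier 15 (60): use full 1150 ; 550 GPU-h to go.
Supplier V at 140: take 550 of its 1150 ; requirement met.
Supplier E: unused.
Cost = 1150×60 + 550×140 = 146000.

146000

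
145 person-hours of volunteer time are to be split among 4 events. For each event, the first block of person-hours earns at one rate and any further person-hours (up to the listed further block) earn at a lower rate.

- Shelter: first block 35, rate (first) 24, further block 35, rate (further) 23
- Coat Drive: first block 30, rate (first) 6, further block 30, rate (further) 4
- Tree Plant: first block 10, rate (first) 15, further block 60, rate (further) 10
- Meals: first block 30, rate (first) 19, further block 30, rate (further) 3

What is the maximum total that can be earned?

2715

Treat each block as its own option and order by rate: Shelter/T1 24 > Shelter/T2 23 > Meals/T1 19 > Tree Plant/T1 15 > Tree Plant/T2 10 > Coat Drive/T1 6 > Coat Drive/T2 4 > Meals/T2 3.
Shelter/T1 (24): +35 → 110 left.
Fill Shelter T2 block (35 at 23) → 75 left.
Meals/T1 (19): +30 → 45 left.
Fill Tree Plant T1 block (10 at 15) → 35 left.
Tree Plant/T2: +35 of 60 at 10; pool empty.
Total = 24×35 + 23×35 + 19×30 + 15×10 + 10×35 = 2715.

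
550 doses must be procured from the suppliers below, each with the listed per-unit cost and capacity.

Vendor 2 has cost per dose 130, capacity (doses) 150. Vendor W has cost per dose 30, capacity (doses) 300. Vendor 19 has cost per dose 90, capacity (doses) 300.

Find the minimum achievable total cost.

31500

Use suppliers in increasing cost order.
Vendor W at 30: take all 300 doses → 250 still needed.
Take 250 from Vendor 19 at 90 to finish.
Vendor 2: unused.
Cost = 300×30 + 250×90 = 31500.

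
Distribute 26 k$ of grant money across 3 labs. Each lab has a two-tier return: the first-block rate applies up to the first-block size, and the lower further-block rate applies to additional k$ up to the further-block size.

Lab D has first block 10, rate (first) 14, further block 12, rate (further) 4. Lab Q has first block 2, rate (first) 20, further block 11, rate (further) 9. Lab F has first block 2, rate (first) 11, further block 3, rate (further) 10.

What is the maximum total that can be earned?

Rank every tier by rate: Lab Q/T1 20 > Lab D/T1 14 > Lab F/T1 11 > Lab F/T2 10 > Lab Q/T2 9 > Lab D/T2 4.
Lab Q/T1 (20): +2 — 24 left.
Fill Lab D T1 block (10 at 14) — 14 left.
Lab F T1 at 11: fill all 2 — 12 left.
Lab F/T2 (10): +3 — 9 left.
9 remain; put them into Lab Q T2 at 9.
Total = 20×2 + 14×10 + 11×2 + 10×3 + 9×9 = 313.

313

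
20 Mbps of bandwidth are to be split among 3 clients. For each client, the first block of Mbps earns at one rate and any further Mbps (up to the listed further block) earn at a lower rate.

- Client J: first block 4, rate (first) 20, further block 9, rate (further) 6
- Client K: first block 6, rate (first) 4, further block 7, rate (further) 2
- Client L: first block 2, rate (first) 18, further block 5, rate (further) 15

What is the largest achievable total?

245

Order all 6 blocks by rate: Client J/tier1 20 > Client L/tier1 18 > Client L/tier2 15 > Client J/tier2 6 > Client K/tier1 4 > Client K/tier2 2.
Client J/tier1 (20): +4 → 16 left.
Fill Client L tier1 block (2 at 18) → 14 left.
Client L/tier2 (15): +5 → 9 left.
Client J/tier2 (6): +9 → 0 left.
Total = 20×4 + 18×2 + 15×5 + 6×9 = 245.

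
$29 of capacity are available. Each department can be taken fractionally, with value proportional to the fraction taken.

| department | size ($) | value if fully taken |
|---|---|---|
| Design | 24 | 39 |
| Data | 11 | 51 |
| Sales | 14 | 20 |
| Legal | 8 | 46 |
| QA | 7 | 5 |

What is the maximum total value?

Sort by value density: Legal 46/8≈5.75, Data 51/11≈4.64, Design 39/24≈1.62, Sales 20/14≈1.43, QA 5/7≈0.714.
All 8 $ of Legal fit (value 46) → 21 remain.
Data: take in full, 11 $ for value 51 → 10 left.
10 $ left: a 10/24 share of Design gives 39×10/24 = 16.25.
Total value = 113.25.

113.25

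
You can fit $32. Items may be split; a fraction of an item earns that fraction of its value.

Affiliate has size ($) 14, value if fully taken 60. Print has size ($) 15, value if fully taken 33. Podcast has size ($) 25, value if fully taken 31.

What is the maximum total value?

96.72

Best value per unit of size first: Affiliate 60/14≈4.29, Print 33/15≈2.2, Podcast 31/25≈1.24.
All 14 $ of Affiliate fit (value 60) → 18 remain.
All 15 $ of Print fit (value 33) → 3 remain.
3 $ left: a 3/25 share of Podcast gives 31×3/25 = 3.72.
Total value = 96.72.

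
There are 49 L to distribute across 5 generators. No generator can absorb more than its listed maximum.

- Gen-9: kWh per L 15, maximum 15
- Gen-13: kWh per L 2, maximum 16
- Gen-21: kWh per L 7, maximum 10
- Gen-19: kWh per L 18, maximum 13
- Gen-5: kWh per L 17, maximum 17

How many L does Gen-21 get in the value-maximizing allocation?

Highest kWh per L first: Gen-19 18 > Gen-5 17 > Gen-9 15 > Gen-21 7 > Gen-13 2.
Gen-19 takes 13 to reach its cap of 13 → 36 left.
Gen-5 takes 17 to reach its cap of 17 → 19 left.
Give Gen-9 15 to hit its cap of 15 → 4 left.
Only 4 left; Gen-21 takes them to reach 4.

4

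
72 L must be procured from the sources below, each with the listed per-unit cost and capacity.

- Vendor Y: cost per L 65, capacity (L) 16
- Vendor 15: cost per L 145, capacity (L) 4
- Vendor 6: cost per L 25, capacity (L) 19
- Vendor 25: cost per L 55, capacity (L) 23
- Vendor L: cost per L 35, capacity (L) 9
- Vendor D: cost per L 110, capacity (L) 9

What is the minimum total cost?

3645

Fill from the cheapest source first.
Vendor 6 at 25: take all 19 L — 53 still needed.
Take 9 from Vendor L at 35 — need 44 more.
Take 23 from Vendor 25 at 55 — need 21 more.
Vendor Y at 65: take all 16 L — 5 still needed.
Vendor D at 110: take 5 of its 9 — requirement met.
Vendor 15: unused.
Cost = 19×25 + 9×35 + 23×55 + 16×65 + 5×110 = 3645.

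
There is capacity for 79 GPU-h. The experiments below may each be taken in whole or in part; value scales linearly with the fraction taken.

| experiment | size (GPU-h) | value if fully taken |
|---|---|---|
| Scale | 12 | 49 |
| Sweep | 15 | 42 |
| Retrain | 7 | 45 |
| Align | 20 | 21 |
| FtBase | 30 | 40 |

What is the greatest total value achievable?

Rank by value-to-size ratio: Retrain 45/7≈6.43, Scale 49/12≈4.08, Sweep 42/15≈2.8, FtBase 40/30≈1.33, Align 21/20≈1.05.
All 7 GPU-h of Retrain fit (value 45) → 72 remain.
Take all of Scale (12 GPU-h, value 49) → 60 GPU-h left.
Take all of Sweep (15 GPU-h, value 42) → 45 GPU-h left.
FtBase: take in full, 30 GPU-h for value 40 → 15 left.
Only 15 GPU-h remain; take 15/20 of Align for value 21×15/20 = 15.75.
Total value = 191.75.

191.75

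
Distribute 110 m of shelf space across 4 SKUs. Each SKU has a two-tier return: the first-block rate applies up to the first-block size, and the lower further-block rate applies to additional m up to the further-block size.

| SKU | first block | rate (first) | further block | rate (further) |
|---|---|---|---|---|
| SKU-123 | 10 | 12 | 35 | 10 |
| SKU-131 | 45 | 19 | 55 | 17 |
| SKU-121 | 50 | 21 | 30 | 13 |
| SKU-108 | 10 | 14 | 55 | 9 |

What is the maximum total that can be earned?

2160

Treat each block as its own option and order by rate: SKU-121/T1 21 > SKU-131/T1 19 > SKU-131/T2 17 > SKU-108/T1 14 > SKU-121/T2 13 > SKU-123/T1 12 > SKU-123/T2 10 > SKU-108/T2 9.
SKU-121 T1 at 21: fill all 50 → 60 left.
SKU-131/T1 (19): +45 → 15 left.
15 remain; put them into SKU-131 T2 at 17.
Total = 21×50 + 19×45 + 17×15 = 2160.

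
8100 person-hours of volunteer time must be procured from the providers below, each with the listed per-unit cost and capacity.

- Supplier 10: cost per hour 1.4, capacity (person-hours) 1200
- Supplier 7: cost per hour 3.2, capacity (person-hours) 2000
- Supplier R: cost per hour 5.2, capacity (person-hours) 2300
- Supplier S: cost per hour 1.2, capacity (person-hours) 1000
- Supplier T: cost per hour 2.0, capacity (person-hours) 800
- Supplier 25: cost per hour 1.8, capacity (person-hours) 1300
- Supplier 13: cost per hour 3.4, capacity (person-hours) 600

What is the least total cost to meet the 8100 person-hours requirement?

21500

Use providers in increasing cost order.
Supplier S (1.2): use full 1000 — 7100 person-hours to go.
Supplier 10 at 1.4: take all 1200 person-hours — 5900 still needed.
Supplier 25 (1.8): use full 1300 — 4600 person-hours to go.
Take 800 from Supplier T at 2.0 — need 3800 more.
Take 2000 from Supplier 7 at 3.2 — need 1800 more.
Supplier 13 at 3.4: take all 600 person-hours — 1200 still needed.
Supplier R at 5.2: take 1200 of its 2300 — requirement met.
Cost = 1000×1.2 + 1200×1.4 + 1300×1.8 + 800×2.0 + 2000×3.2 + 600×3.4 + 1200×5.2 = 21500.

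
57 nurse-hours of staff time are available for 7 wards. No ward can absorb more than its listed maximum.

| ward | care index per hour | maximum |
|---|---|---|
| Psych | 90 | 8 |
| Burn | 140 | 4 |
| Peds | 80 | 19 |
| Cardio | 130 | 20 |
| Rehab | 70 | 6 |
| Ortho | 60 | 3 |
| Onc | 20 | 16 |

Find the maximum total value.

Highest care index per hour first: Burn 140 > Cardio 130 > Psych 90 > Peds 80 > Rehab 70 > Ortho 60 > Onc 20.
Burn: +4 to 4 (cap) → 53 left.
Cardio takes 20 to reach its cap of 20 → 33 left.
Psych takes 8 to reach its cap of 8 → 25 left.
Peds: +19 to 19 (cap) → 6 left.
Rehab: +6 to 6 (cap) → 0 left.
Total = 90×8 + 140×4 + 80×19 + 130×20 + 70×6 = 5820.

5820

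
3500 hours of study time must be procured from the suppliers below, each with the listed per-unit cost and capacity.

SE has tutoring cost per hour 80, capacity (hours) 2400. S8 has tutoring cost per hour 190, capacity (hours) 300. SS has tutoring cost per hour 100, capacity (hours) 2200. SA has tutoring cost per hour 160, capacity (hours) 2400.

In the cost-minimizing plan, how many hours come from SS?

Cheapest first:
SE (80): use full 2400 ; 1100 hours to go.
SS at 100: take 1100 of its 2200 ; requirement met.
SA, S8: unused.

1100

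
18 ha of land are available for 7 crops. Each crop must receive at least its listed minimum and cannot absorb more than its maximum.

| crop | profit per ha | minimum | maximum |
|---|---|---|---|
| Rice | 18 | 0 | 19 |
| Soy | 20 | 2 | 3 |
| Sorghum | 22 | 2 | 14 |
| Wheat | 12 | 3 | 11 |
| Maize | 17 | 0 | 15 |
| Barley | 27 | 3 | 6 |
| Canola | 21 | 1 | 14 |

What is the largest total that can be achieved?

391

Meeting every minimum uses 0+2+2+3+0+3+1 = 11 ha, leaving 7.
Highest profit per ha first: Barley 27 > Sorghum 22 > Canola 21 > Soy 20 > Rice 18 > Maize 17 > Wheat 12.
Barley: +3 to 6 (cap) → 4 left.
Sorghum: +4 (room for 12) → 6. Pool exhausted.
Total = 20×2 + 22×6 + 12×3 + 27×6 + 21×1 = 391.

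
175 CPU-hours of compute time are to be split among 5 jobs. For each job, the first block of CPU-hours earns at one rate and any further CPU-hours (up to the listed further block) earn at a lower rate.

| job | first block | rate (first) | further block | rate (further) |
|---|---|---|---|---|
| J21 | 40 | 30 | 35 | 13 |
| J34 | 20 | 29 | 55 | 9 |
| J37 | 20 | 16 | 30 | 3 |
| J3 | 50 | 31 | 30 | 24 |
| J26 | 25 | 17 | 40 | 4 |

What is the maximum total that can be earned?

4635

Treat each block as its own option and order by rate: J3/first 31 > J21/first 30 > J34/first 29 > J3/second 24 > J26/first 17 > J37/first 16 > J21/second 13 > J34/second 9 > J26/second 4 > J37/second 3.
J3/first (31): +50 → 125 left.
Fill J21 first block (40 at 30) → 85 left.
J34 first at 29: fill all 20 → 65 left.
J3 second at 24: fill all 30 → 35 left.
J26/first (17): +25 → 10 left.
10 remain; put them into J37 first at 16.
Total = 31×50 + 30×40 + 29×20 + 24×30 + 17×25 + 16×10 = 4635.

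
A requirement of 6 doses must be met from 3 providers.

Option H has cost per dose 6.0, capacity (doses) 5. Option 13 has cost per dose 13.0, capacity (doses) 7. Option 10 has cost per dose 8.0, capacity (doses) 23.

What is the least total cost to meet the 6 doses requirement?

38

Use providers in increasing cost order.
Option H (6.0): use full 5 — 1 doses to go.
Option 10 (8.0): take the remaining 1 — done.
Option 13: unused.
Cost = 5×6.0 + 1×8.0 = 38.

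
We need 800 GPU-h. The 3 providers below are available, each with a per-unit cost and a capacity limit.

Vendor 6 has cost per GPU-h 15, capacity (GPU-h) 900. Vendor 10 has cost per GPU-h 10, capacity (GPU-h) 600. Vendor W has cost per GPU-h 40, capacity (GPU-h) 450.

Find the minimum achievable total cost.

9000

Cheapest first:
Vendor 10 (10): use full 600 — 200 GPU-h to go.
Vendor 6 at 15: take 200 of its 900 — requirement met.
Vendor W: unused.
Cost = 600×10 + 200×15 = 9000.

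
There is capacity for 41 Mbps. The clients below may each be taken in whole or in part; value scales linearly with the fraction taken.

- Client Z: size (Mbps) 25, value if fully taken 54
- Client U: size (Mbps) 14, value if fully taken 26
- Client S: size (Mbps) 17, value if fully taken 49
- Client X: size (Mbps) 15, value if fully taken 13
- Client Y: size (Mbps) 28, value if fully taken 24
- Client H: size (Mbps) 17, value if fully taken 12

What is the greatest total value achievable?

Sort by value density: Client S 49/17≈2.88, Client Z 54/25≈2.16, Client U 26/14≈1.86, Client X 13/15≈0.867, Client Y 24/28≈0.857, Client H 12/17≈0.706.
Client S: take in full, 17 Mbps for value 49 ; 24 left.
24 Mbps left: a 24/25 share of Client Z gives 54×24/25 = 51.84.
Total value = 100.84.

100.84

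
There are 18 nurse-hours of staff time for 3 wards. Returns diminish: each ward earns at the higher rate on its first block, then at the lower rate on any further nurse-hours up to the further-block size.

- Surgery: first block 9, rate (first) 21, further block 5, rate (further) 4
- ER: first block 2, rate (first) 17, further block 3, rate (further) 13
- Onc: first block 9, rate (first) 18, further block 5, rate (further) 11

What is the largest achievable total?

Rank every tier by rate: Surgery/T1 21 > Onc/T1 18 > ER/T1 17 > ER/T2 13 > Onc/T2 11 > Surgery/T2 4.
Fill Surgery T1 block (9 at 21) ; 9 left.
Onc T1 at 18: fill all 9 ; 0 left.
Total = 21×9 + 18×9 = 351.

351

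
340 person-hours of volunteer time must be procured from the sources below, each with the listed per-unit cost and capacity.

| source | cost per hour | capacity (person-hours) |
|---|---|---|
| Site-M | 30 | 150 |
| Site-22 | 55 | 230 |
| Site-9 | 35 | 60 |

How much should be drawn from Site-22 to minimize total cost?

130

Use sources in increasing cost order.
Site-M at 30: take all 150 person-hours — 190 still needed.
Site-9 (35): use full 60 — 130 person-hours to go.
Take 130 from Site-22 at 55 to finish.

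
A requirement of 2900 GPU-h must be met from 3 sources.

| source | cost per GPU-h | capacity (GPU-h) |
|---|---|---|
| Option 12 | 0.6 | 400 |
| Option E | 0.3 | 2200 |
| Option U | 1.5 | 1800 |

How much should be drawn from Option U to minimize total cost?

Cheapest first:
Option E at 0.3: take all 2200 GPU-h ; 700 still needed.
Take 400 from Option 12 at 0.6 ; need 300 more.
Take 300 from Option U at 1.5 to finish.

300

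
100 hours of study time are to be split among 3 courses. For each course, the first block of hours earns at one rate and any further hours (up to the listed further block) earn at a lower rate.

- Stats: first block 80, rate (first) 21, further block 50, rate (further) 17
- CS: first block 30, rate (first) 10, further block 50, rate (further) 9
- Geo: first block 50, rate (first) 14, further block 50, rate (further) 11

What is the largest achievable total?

Treat each block as its own option and order by rate: Stats/tier1 21 > Stats/tier2 17 > Geo/tier1 14 > Geo/tier2 11 > CS/tier1 10 > CS/tier2 9.
Stats tier1 at 21: fill all 80 — 20 left.
Stats/tier2: +20 of 50 at 17; pool empty.
Total = 21×80 + 17×20 = 2020.

2020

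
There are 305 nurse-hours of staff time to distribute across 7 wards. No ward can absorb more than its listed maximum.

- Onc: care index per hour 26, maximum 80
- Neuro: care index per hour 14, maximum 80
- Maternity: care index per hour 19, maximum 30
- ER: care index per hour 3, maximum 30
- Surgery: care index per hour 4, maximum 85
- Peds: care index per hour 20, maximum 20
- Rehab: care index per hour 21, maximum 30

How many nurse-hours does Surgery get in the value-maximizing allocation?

Order the wards by care index per hour: Onc 26 > Rehab 21 > Peds 20 > Maternity 19 > Neuro 14 > Surgery 4 > ER 3.
Onc: +80 to 80 (cap) ; 225 left.
Rehab takes 30 to reach its cap of 30 ; 195 left.
Give Peds 20 to hit its cap of 20 ; 175 left.
Give Maternity 30 to hit its cap of 30 ; 145 left.
Give Neuro 80 to hit its cap of 80 ; 65 left.
Surgery: +65 (room for 85) → 65. Pool exhausted.

65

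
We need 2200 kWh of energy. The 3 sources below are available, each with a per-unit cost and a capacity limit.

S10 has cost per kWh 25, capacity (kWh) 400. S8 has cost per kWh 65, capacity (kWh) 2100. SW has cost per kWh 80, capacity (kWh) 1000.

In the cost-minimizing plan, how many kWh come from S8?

1800

Use sources in increasing cost order.
S10 (25): use full 400 ; 1800 kWh to go.
S8 (65): take the remaining 1800 ; done.
SW: unused.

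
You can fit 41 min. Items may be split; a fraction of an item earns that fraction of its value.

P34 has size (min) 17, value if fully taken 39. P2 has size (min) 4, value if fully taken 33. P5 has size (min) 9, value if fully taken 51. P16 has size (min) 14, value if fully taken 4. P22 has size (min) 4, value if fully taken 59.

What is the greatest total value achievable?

Best value per unit of size first: P22 59/4≈14.8, P2 33/4≈8.25, P5 51/9≈5.67, P34 39/17≈2.29, P16 4/14≈0.286.
All 4 min of P22 fit (value 59) ; 37 remain.
P2: take in full, 4 min for value 33 ; 33 left.
P5: take in full, 9 min for value 51 ; 24 left.
P34: take in full, 17 min for value 39 ; 7 left.
7 min left: a 7/14 share of P16 gives 4×7/14 = 2.
Total value = 184.

184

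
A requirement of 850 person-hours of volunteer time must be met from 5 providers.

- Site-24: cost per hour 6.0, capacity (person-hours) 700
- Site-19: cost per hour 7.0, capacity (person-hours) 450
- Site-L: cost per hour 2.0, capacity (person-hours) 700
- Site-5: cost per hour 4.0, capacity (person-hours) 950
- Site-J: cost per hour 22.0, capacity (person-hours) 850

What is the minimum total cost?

Cheapest first:
Site-L (2.0): use full 700 ; 150 person-hours to go.
Take 150 from Site-5 at 4.0 to finish.
Site-24, Site-19, Site-J: unused.
Cost = 700×2.0 + 150×4.0 = 2000.

2000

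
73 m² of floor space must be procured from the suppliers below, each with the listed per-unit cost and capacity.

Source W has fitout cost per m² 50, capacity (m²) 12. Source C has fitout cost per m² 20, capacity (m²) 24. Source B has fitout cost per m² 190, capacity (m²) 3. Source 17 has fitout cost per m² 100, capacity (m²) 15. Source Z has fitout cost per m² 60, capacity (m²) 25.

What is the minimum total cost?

Use suppliers in increasing cost order.
Source C at 20: take all 24 m² → 49 still needed.
Source W (50): use full 12 → 37 m² to go.
Source Z at 60: take all 25 m² → 12 still needed.
Source 17 at 100: take 12 of its 15 → requirement met.
Source B: unused.
Cost = 24×20 + 12×50 + 25×60 + 12×100 = 3780.

3780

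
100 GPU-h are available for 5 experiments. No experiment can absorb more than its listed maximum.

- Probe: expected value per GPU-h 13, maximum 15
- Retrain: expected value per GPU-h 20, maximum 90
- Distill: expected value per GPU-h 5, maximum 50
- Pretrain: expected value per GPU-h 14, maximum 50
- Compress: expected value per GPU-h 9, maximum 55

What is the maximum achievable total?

1940

Order the experiments by expected value per GPU-h: Retrain 20 > Pretrain 14 > Probe 13 > Compress 9 > Distill 5.
Give Retrain 90 to hit its cap of 90 → 10 left.
Only 10 left; Pretrain takes them to reach 10.
Total = 20×90 + 14×10 = 1940.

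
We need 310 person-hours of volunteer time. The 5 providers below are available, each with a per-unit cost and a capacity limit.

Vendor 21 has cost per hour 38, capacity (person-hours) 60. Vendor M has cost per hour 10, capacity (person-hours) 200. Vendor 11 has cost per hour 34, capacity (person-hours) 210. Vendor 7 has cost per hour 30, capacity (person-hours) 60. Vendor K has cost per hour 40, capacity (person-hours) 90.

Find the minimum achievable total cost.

Cheapest first:
Vendor M at 10: take all 200 person-hours → 110 still needed.
Vendor 7 at 30: take all 60 person-hours → 50 still needed.
Vendor 11 at 34: take 50 of its 210 → requirement met.
Vendor 21, Vendor K: unused.
Cost = 200×10 + 60×30 + 50×34 = 5500.

5500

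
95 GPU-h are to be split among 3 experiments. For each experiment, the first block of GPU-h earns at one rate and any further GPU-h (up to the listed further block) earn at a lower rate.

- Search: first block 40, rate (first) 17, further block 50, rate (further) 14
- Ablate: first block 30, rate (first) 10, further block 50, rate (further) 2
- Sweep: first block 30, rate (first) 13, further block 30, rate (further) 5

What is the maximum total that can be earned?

Treat each block as its own option and order by rate: Search/tier1 17 > Search/tier2 14 > Sweep/tier1 13 > Ablate/tier1 10 > Sweep/tier2 5 > Ablate/tier2 2.
Search/tier1 (17): +40 → 55 left.
Search tier2 at 14: fill all 50 → 5 left.
5 remain; put them into Sweep tier1 at 13.
Total = 17×40 + 14×50 + 13×5 = 1445.

1445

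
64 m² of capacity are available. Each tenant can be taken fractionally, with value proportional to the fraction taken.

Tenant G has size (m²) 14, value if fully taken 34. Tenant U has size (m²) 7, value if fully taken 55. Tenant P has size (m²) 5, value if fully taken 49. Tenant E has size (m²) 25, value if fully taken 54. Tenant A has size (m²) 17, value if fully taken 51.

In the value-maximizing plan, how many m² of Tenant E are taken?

Best value per unit of size first: Tenant P 49/5≈9.8, Tenant U 55/7≈7.86, Tenant A 51/17≈3, Tenant G 34/14≈2.43, Tenant E 54/25≈2.16.
Take all of Tenant P (5 m², value 49) → 59 m² left.
All 7 m² of Tenant U fit (value 55) → 52 remain.
All 17 m² of Tenant A fit (value 51) → 35 remain.
Take all of Tenant G (14 m², value 34) → 21 m² left.
Fill the last 21 m² with part of Tenant E: 21/25 of it earns 45.36.

21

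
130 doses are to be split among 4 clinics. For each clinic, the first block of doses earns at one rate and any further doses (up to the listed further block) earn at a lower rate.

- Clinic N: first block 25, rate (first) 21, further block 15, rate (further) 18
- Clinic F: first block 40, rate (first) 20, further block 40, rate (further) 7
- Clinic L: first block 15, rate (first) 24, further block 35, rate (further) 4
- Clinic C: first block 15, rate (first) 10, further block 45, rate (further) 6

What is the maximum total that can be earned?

Order all 8 blocks by rate: Clinic L/first 24 > Clinic N/first 21 > Clinic F/first 20 > Clinic N/second 18 > Clinic C/first 10 > Clinic F/second 7 > Clinic C/second 6 > Clinic L/second 4.
Clinic L/first (24): +15 — 115 left.
Clinic N first at 21: fill all 25 — 90 left.
Clinic F/first (20): +40 — 50 left.
Clinic N/second (18): +15 — 35 left.
Fill Clinic C first block (15 at 10) — 20 left.
Clinic F second at 7: only 20 left, fill 20.
Total = 24×15 + 21×25 + 20×40 + 18×15 + 10×15 + 7×20 = 2245.

2245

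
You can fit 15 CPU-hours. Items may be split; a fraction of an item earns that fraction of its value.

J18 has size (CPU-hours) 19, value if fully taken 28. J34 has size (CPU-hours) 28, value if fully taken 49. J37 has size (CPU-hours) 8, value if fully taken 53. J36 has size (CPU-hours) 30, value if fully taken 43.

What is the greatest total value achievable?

65.25

Best value per unit of size first: J37 53/8≈6.62, J34 49/28≈1.75, J18 28/19≈1.47, J36 43/30≈1.43.
All 8 CPU-hours of J37 fit (value 53) → 7 remain.
Fill the last 7 CPU-hours with part of J34: 7/28 of it earns 12.25.
Total value = 65.25.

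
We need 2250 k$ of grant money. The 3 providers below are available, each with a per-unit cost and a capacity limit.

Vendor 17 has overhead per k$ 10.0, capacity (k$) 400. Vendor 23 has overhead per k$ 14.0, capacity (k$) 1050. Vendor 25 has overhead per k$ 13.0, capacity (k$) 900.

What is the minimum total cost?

29000

Cheapest first:
Vendor 17 (10.0): use full 400 → 1850 k$ to go.
Vendor 25 at 13.0: take all 900 k$ → 950 still needed.
Take 950 from Vendor 23 at 14.0 to finish.
Cost = 400×10.0 + 900×13.0 + 950×14.0 = 29000.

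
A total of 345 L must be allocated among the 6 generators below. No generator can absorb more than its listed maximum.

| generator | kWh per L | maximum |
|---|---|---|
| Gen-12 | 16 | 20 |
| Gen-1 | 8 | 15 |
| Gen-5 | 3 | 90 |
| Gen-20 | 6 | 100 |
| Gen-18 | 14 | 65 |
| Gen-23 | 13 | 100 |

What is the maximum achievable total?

3385

Rank by kWh per L: Gen-12 16 > Gen-18 14 > Gen-23 13 > Gen-1 8 > Gen-20 6 > Gen-5 3.
Gen-12 takes 20 to reach its cap of 20 — 325 left.
Give Gen-18 65 to hit its cap of 65 — 260 left.
Gen-23: +100 to 100 (cap) — 160 left.
Give Gen-1 15 to hit its cap of 15 — 145 left.
Gen-20: +100 to 100 (cap) — 45 left.
Gen-5: +45 (room for 90) → 45. Pool exhausted.
Total = 16×20 + 8×15 + 3×45 + 6×100 + 14×65 + 13×100 = 3385.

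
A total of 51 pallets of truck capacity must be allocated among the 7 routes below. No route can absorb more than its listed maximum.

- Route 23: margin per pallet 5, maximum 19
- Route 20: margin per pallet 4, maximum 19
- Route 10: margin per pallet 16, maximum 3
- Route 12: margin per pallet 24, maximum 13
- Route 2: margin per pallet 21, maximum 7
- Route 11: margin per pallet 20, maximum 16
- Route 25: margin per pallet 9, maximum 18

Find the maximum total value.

Highest margin per pallet first: Route 12 24 > Route 2 21 > Route 11 20 > Route 10 16 > Route 25 9 > Route 23 5 > Route 20 4.
Give Route 12 13 to hit its cap of 13 ; 38 left.
Route 2: +7 to 7 (cap) ; 31 left.
Route 11 takes 16 to reach its cap of 16 ; 15 left.
Route 10 takes 3 to reach its cap of 3 ; 12 left.
Route 25 has room for 18 but only 12 remain, so it gets 12.
Total = 16×3 + 24×13 + 21×7 + 20×16 + 9×12 = 935.

935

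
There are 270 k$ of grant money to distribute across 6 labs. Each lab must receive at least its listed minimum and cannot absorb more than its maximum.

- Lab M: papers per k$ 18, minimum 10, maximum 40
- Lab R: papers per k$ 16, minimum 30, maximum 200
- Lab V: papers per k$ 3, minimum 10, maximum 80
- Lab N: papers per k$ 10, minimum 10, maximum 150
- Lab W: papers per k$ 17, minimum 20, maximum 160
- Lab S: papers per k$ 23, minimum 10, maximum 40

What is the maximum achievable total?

4630

Meeting every minimum uses 10+30+10+10+20+10 = 90 k$, leaving 180.
Rank by papers per k$: Lab S 23 > Lab M 18 > Lab W 17 > Lab R 16 > Lab N 10 > Lab V 3.
Give Lab S 30 more to hit its cap of 40 — 150 left.
Lab M takes 30 more to reach its cap of 40 — 120 left.
Lab W: +120 (room for 140) → 140. Pool exhausted.
Total = 18×40 + 16×30 + 3×10 + 10×10 + 17×140 + 23×40 = 4630.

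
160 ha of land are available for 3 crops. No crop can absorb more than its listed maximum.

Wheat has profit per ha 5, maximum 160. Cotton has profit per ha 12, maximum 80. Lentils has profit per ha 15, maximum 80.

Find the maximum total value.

2160

Highest profit per ha first: Lentils 15 > Cotton 12 > Wheat 5.
Give Lentils 80 to hit its cap of 80 ; 80 left.
Cotton: +80 to 80 (cap) ; 0 left.
Total = 12×80 + 15×80 = 2160.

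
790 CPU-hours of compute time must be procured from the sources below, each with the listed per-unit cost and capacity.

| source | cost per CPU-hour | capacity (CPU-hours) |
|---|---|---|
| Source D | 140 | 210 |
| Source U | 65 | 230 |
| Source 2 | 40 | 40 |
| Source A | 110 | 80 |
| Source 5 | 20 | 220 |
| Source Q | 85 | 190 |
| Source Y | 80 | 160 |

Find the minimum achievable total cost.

Fill from the cheapest source first.
Take 220 from Source 5 at 20 — need 570 more.
Take 40 from Source 2 at 40 — need 530 more.
Take 230 from Source U at 65 — need 300 more.
Source Y at 80: take all 160 CPU-hours — 140 still needed.
Take 140 from Source Q at 85 to finish.
Source A, Source D: unused.
Cost = 220×20 + 40×40 + 230×65 + 160×80 + 140×85 = 45650.

45650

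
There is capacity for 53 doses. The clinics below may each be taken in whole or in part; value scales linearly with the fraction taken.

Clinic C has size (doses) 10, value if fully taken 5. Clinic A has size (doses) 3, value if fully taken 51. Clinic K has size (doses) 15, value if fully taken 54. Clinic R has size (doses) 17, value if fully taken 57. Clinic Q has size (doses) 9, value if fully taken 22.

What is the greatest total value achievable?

188.5

Sort by value density: Clinic A 51/3≈17, Clinic K 54/15≈3.6, Clinic R 57/17≈3.35, Clinic Q 22/9≈2.44, Clinic C 5/10≈0.5.
Clinic A: take in full, 3 doses for value 51 ; 50 left.
Take all of Clinic K (15 doses, value 54) ; 35 doses left.
Take all of Clinic R (17 doses, value 57) ; 18 doses left.
All 9 doses of Clinic Q fit (value 22) ; 9 remain.
Fill the last 9 doses with part of Clinic C: 9/10 of it earns 4.5.
Total value = 188.5.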